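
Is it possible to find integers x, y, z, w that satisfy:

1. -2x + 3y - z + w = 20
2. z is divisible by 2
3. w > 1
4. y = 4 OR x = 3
Yes

Take x = 0, y = 4, z = 0, w = 8. Substituting into each constraint:
  (1) -2(0) + 3(4) + 0 + 8 = 20 ✓
  (2) 0 = 2 × 0, remainder 0 ✓
  (3) 8 > 1 ✓
  (4) y = 4, target 4 ✓ (first branch holds)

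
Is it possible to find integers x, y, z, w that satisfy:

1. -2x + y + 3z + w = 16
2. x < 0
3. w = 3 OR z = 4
Yes

Take x = -1, y = -4, z = 5, w = 3. Substituting into each constraint:
  (1) -2(-1) + (-4) + 3(5) + 3 = 16 ✓
  (2) -1 < 0 ✓
  (3) w = 3, target 3 ✓ (first branch holds)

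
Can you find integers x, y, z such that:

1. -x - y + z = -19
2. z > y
Yes

Take x = 20, y = 0, z = 1. Substituting into each constraint:
  (1) (-20) + 0 + 1 = -19 ✓
  (2) 1 > 0 ✓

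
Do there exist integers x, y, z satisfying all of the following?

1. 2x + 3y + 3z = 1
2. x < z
Yes

Take x = -1, y = 1, z = 0. Substituting into each constraint:
  (1) 2(-1) + 3(1) + 3(0) = 1 ✓
  (2) -1 < 0 ✓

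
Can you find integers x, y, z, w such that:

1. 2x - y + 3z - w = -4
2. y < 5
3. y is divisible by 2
Yes

Take x = 1, y = 0, z = -2, w = 0. Substituting into each constraint:
  (1) 2(1) + 0 + 3(-2) + 0 = -4 ✓
  (2) 0 < 5 ✓
  (3) 0 = 2 × 0, remainder 0 ✓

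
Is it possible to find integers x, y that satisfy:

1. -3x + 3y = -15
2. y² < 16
Yes

Take x = 5, y = 0. Substituting into each constraint:
  (1) -3(5) + 3(0) = -15 ✓
  (2) y² = (0)² = 0, and 0 < 16 ✓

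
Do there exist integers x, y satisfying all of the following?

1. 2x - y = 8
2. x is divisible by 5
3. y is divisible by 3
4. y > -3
Yes

Take x = 10, y = 12. Substituting into each constraint:
  (1) 2(10) + (-12) = 8 ✓
  (2) 10 = 5 × 2, remainder 0 ✓
  (3) 12 = 3 × 4, remainder 0 ✓
  (4) 12 > -3 ✓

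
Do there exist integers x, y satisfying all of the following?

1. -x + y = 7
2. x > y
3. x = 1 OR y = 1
No

A contradictory subset is {-x + y = 7, x > y}. No integer assignment can satisfy these jointly:

  - -x + y = 7: is a linear equation tying the variables together
  - x > y: bounds one variable relative to another variable

From the equation, x − y = -7, i.e. x − y = -7; but x > y requires x − y ≥ 1. Contradiction.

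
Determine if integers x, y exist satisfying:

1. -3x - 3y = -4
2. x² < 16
No

Even the single constraint (-3x - 3y = -4) is infeasible over the integers.

  - -3x - 3y = -4: every term on the left is divisible by 3, so the LHS ≡ 0 (mod 3), but the RHS -4 is not — no integer solution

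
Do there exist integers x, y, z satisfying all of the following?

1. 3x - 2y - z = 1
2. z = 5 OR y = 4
Yes

Take x = 3, y = 4, z = 0. Substituting into each constraint:
  (1) 3(3) - 2(4) + 0 = 1 ✓
  (2) y = 4, target 4 ✓ (second branch holds)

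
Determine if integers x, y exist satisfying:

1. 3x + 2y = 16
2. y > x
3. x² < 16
Yes

Take x = 2, y = 5. Substituting into each constraint:
  (1) 3(2) + 2(5) = 16 ✓
  (2) 5 > 2 ✓
  (3) x² = (2)² = 4, and 4 < 16 ✓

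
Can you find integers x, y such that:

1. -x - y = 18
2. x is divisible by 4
Yes

Take x = 0, y = -18. Substituting into each constraint:
  (1) 0 + 18 = 18 ✓
  (2) 0 = 4 × 0, remainder 0 ✓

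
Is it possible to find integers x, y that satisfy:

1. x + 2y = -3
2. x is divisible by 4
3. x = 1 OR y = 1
No

The full constraint system is jointly infeasible over the integers. Each constraint and what it forces:

  - x + 2y = -3: is a linear equation tying the variables together
  - x is divisible by 4: restricts x to multiples of 4
  - x = 1 OR y = 1: forces a choice: either x = 1 or y = 1

Modular obstruction: writing x = 4x', every remaining term of the linear equation is divisible by 2, so the left side is ≡ 0 (mod 2); but the right side -3 ≡ 1 (mod 2). No integers can satisfy it.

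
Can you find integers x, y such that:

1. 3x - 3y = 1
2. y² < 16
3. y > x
No

Even the single constraint (3x - 3y = 1) is infeasible over the integers.

  - 3x - 3y = 1: every term on the left is divisible by 3, so the LHS ≡ 0 (mod 3), but the RHS 1 is not — no integer solution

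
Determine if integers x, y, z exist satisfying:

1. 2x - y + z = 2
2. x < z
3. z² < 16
Yes

Take x = -1, y = -4, z = 0. Substituting into each constraint:
  (1) 2(-1) + 4 + 0 = 2 ✓
  (2) -1 < 0 ✓
  (3) z² = (0)² = 0, and 0 < 16 ✓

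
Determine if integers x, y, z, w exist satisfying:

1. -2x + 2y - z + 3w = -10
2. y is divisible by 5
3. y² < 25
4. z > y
Yes

Take x = 0, y = 0, z = 1, w = -3. Substituting into each constraint:
  (1) -2(0) + 2(0) + (-1) + 3(-3) = -10 ✓
  (2) 0 = 5 × 0, remainder 0 ✓
  (3) y² = (0)² = 0, and 0 < 25 ✓
  (4) 1 > 0 ✓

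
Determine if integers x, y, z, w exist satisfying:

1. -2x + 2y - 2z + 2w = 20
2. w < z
Yes

Take x = -11, y = 0, z = 1, w = 0. Substituting into each constraint:
  (1) -2(-11) + 2(0) - 2(1) + 2(0) = 20 ✓
  (2) 0 < 1 ✓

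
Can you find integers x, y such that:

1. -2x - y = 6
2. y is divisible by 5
Yes

Take x = -3, y = 0. Substituting into each constraint:
  (1) -2(-3) + 0 = 6 ✓
  (2) 0 = 5 × 0, remainder 0 ✓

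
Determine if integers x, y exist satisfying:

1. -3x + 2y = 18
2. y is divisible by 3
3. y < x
Yes

Take x = -20, y = -21. Substituting into each constraint:
  (1) -3(-20) + 2(-21) = 18 ✓
  (2) -21 = 3 × -7, remainder 0 ✓
  (3) -21 < -20 ✓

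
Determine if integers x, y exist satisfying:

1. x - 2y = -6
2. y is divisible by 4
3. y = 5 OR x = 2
Yes

Take x = 2, y = 4. Substituting into each constraint:
  (1) 2 - 2(4) = -6 ✓
  (2) 4 = 4 × 1, remainder 0 ✓
  (3) x = 2, target 2 ✓ (second branch holds)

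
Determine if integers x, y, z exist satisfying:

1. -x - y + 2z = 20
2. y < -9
Yes

Take x = -10, y = -10, z = 0. Substituting into each constraint:
  (1) 10 + 10 + 2(0) = 20 ✓
  (2) -10 < -9 ✓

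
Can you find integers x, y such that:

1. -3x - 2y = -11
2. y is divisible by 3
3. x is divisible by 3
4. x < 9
No

A contradictory subset is {-3x - 2y = -11, y is divisible by 3}. No integer assignment can satisfy these jointly:

  - -3x - 2y = -11: is a linear equation tying the variables together
  - y is divisible by 3: restricts y to multiples of 3

Modular obstruction: writing y = 3y', every remaining term of the linear equation is divisible by 3, so the left side is ≡ 0 (mod 3); but the right side -11 ≡ 1 (mod 3). No integers can satisfy it.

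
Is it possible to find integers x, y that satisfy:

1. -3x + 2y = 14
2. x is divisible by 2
Yes

Take x = 0, y = 7. Substituting into each constraint:
  (1) -3(0) + 2(7) = 14 ✓
  (2) 0 = 2 × 0, remainder 0 ✓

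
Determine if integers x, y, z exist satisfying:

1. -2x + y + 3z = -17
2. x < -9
Yes

Take x = -10, y = 2, z = -13. Substituting into each constraint:
  (1) -2(-10) + 2 + 3(-13) = -17 ✓
  (2) -10 < -9 ✓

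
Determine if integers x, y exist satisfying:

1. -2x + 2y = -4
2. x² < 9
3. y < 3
Yes

Take x = 2, y = 0. Substituting into each constraint:
  (1) -2(2) + 2(0) = -4 ✓
  (2) x² = (2)² = 4, and 4 < 9 ✓
  (3) 0 < 3 ✓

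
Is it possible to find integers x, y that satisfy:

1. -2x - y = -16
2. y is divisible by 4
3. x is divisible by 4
Yes

Take x = 0, y = 16. Substituting into each constraint:
  (1) -2(0) + (-16) = -16 ✓
  (2) 16 = 4 × 4, remainder 0 ✓
  (3) 0 = 4 × 0, remainder 0 ✓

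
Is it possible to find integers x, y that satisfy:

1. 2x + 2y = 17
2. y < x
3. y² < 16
No

Even the single constraint (2x + 2y = 17) is infeasible over the integers.

  - 2x + 2y = 17: every term on the left is divisible by 2, so the LHS ≡ 0 (mod 2), but the RHS 17 is not — no integer solution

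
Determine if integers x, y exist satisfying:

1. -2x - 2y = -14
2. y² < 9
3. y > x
No

The full constraint system is jointly infeasible over the integers. Each constraint and what it forces:

  - -2x - 2y = -14: is a linear equation tying the variables together
  - y² < 9: restricts y to |y| ≤ 2
  - y > x: bounds one variable relative to another variable

Propagating the comparison: x < y and y ≤ 2 give x ≤ 1. Range argument: with x ∈ [−∞, 1], y ∈ [-2, 2], the left side of the equation is at least -6, but the right side is -14 < -6. No integer solution exists.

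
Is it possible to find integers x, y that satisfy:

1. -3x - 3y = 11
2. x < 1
No

Even the single constraint (-3x - 3y = 11) is infeasible over the integers.

  - -3x - 3y = 11: every term on the left is divisible by 3, so the LHS ≡ 0 (mod 3), but the RHS 11 is not — no integer solution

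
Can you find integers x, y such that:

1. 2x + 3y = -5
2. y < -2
Yes

Take x = 2, y = -3. Substituting into each constraint:
  (1) 2(2) + 3(-3) = -5 ✓
  (2) -3 < -2 ✓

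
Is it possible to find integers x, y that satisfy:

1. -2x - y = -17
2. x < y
Yes

Take x = 5, y = 7. Substituting into each constraint:
  (1) -2(5) + (-7) = -17 ✓
  (2) 5 < 7 ✓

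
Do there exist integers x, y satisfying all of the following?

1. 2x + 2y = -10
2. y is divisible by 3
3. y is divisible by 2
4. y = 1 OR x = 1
Yes

Take x = 1, y = -6. Substituting into each constraint:
  (1) 2(1) + 2(-6) = -10 ✓
  (2) -6 = 3 × -2, remainder 0 ✓
  (3) -6 = 2 × -3, remainder 0 ✓
  (4) x = 1, target 1 ✓ (second branch holds)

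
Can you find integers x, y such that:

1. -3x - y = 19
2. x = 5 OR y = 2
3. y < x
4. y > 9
No

A contradictory subset is {-3x - y = 19, y < x, y > 9}. No integer assignment can satisfy these jointly:

  - -3x - y = 19: is a linear equation tying the variables together
  - y < x: bounds one variable relative to another variable
  - y > 9: bounds one variable relative to a constant

Propagating the comparison: x > y and y ≥ 10 give x ≥ 11. Range argument: with x ∈ [11, ∞], y ∈ [10, ∞], the left side of the equation is at most -43, but the right side is 19 > -43. No integer solution exists.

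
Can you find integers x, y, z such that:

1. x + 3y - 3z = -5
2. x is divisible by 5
Yes

Take x = 10, y = -1, z = 4. Substituting into each constraint:
  (1) 10 + 3(-1) - 3(4) = -5 ✓
  (2) 10 = 5 × 2, remainder 0 ✓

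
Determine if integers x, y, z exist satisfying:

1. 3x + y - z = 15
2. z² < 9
Yes

Take x = 5, y = 0, z = 0. Substituting into each constraint:
  (1) 3(5) + 0 + 0 = 15 ✓
  (2) z² = (0)² = 0, and 0 < 9 ✓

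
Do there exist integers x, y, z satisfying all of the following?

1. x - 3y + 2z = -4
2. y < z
Yes

Take x = -6, y = 0, z = 1. Substituting into each constraint:
  (1) (-6) - 3(0) + 2(1) = -4 ✓
  (2) 0 < 1 ✓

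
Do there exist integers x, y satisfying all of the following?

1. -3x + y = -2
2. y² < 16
Yes

Take x = 1, y = 1. Substituting into each constraint:
  (1) -3(1) + 1 = -2 ✓
  (2) y² = (1)² = 1, and 1 < 16 ✓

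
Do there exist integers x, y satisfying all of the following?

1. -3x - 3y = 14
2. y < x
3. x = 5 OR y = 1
No

Even the single constraint (-3x - 3y = 14) is infeasible over the integers.

  - -3x - 3y = 14: every term on the left is divisible by 3, so the LHS ≡ 0 (mod 3), but the RHS 14 is not — no integer solution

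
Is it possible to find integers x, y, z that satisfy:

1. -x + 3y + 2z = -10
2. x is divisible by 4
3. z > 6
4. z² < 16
No

A contradictory subset is {z > 6, z² < 16}. No integer assignment can satisfy these jointly:

  - z > 6: bounds one variable relative to a constant
  - z² < 16: restricts z to |z| ≤ 3

Direct contradiction: the bounds on z require z ≥ 7 and z ≤ 3 simultaneously, which is empty.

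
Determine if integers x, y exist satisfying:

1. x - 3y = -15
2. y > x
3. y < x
No

A contradictory subset is {y > x, y < x}. No integer assignment can satisfy these jointly:

  - y > x: bounds one variable relative to another variable
  - y < x: bounds one variable relative to another variable

Direct contradiction: y > x and x > y cannot both hold.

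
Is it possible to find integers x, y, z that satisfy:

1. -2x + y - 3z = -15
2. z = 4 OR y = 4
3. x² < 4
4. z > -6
Yes

Take x = -1, y = -5, z = 4. Substituting into each constraint:
  (1) -2(-1) + (-5) - 3(4) = -15 ✓
  (2) z = 4, target 4 ✓ (first branch holds)
  (3) x² = (-1)² = 1, and 1 < 4 ✓
  (4) 4 > -6 ✓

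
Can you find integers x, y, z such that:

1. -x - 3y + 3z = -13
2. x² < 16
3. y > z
Yes

Take x = -2, y = 5, z = 0. Substituting into each constraint:
  (1) 2 - 3(5) + 3(0) = -13 ✓
  (2) x² = (-2)² = 4, and 4 < 16 ✓
  (3) 5 > 0 ✓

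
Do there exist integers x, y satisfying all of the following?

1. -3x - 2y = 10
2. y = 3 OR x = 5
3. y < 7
No

A contradictory subset is {-3x - 2y = 10, y = 3 OR x = 5}. No integer assignment can satisfy these jointly:

  - -3x - 2y = 10: is a linear equation tying the variables together
  - y = 3 OR x = 5: forces a choice: either y = 3 or x = 5

Split on the disjunction (y = 3 OR x = 5):
  • If y = 3: with y = 3, every remaining term of the linear equation is divisible by 3, so the left side is ≡ 0 (mod 3); but the right side 16 ≡ 1 (mod 3). No integers can satisfy it.
  • If x = 5: with x = 5, every remaining term of the linear equation is divisible by 2, so the left side is ≡ 0 (mod 2); but the right side 25 ≡ 1 (mod 2). No integers can satisfy it.
Both branches are infeasible, so the system has no integer solution.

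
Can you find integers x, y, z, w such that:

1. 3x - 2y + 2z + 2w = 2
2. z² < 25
Yes

Take x = 2, y = 2, z = 0, w = 0. Substituting into each constraint:
  (1) 3(2) - 2(2) + 2(0) + 2(0) = 2 ✓
  (2) z² = (0)² = 0, and 0 < 25 ✓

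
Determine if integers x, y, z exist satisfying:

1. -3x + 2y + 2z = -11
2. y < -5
Yes

Take x = -1, y = -7, z = 0. Substituting into each constraint:
  (1) -3(-1) + 2(-7) + 2(0) = -11 ✓
  (2) -7 < -5 ✓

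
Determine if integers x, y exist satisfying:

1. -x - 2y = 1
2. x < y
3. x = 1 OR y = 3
Yes

Take x = -7, y = 3. Substituting into each constraint:
  (1) 7 - 2(3) = 1 ✓
  (2) -7 < 3 ✓
  (3) y = 3, target 3 ✓ (second branch holds)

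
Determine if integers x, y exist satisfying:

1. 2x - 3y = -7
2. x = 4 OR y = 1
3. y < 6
Yes

Take x = 4, y = 5. Substituting into each constraint:
  (1) 2(4) - 3(5) = -7 ✓
  (2) x = 4, target 4 ✓ (first branch holds)
  (3) 5 < 6 ✓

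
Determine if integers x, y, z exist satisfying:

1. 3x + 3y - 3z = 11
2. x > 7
No

Even the single constraint (3x + 3y - 3z = 11) is infeasible over the integers.

  - 3x + 3y - 3z = 11: every term on the left is divisible by 3, so the LHS ≡ 0 (mod 3), but the RHS 11 is not — no integer solution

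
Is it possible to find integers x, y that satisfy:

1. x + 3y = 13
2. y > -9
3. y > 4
Yes

Take x = -2, y = 5. Substituting into each constraint:
  (1) (-2) + 3(5) = 13 ✓
  (2) 5 > -9 ✓
  (3) 5 > 4 ✓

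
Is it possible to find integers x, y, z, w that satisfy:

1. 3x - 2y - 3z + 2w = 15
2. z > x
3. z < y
Yes

Take x = -2, y = 0, z = -1, w = 9. Substituting into each constraint:
  (1) 3(-2) - 2(0) - 3(-1) + 2(9) = 15 ✓
  (2) -1 > -2 ✓
  (3) -1 < 0 ✓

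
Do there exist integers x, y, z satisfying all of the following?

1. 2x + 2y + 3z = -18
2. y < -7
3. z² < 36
Yes

Take x = -1, y = -8, z = 0. Substituting into each constraint:
  (1) 2(-1) + 2(-8) + 3(0) = -18 ✓
  (2) -8 < -7 ✓
  (3) z² = (0)² = 0, and 0 < 36 ✓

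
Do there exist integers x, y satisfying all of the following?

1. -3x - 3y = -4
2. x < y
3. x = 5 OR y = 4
No

Even the single constraint (-3x - 3y = -4) is infeasible over the integers.

  - -3x - 3y = -4: every term on the left is divisible by 3, so the LHS ≡ 0 (mod 3), but the RHS -4 is not — no integer solution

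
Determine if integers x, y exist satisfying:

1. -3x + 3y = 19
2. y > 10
No

Even the single constraint (-3x + 3y = 19) is infeasible over the integers.

  - -3x + 3y = 19: every term on the left is divisible by 3, so the LHS ≡ 0 (mod 3), but the RHS 19 is not — no integer solution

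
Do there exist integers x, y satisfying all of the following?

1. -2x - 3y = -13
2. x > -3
Yes

Take x = 5, y = 1. Substituting into each constraint:
  (1) -2(5) - 3(1) = -13 ✓
  (2) 5 > -3 ✓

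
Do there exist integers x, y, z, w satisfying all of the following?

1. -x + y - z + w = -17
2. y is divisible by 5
Yes

Take x = 0, y = 0, z = 17, w = 0. Substituting into each constraint:
  (1) 0 + 0 + (-17) + 0 = -17 ✓
  (2) 0 = 5 × 0, remainder 0 ✓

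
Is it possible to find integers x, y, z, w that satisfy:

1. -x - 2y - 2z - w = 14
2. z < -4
Yes

Take x = -4, y = 0, z = -5, w = 0. Substituting into each constraint:
  (1) 4 - 2(0) - 2(-5) + 0 = 14 ✓
  (2) -5 < -4 ✓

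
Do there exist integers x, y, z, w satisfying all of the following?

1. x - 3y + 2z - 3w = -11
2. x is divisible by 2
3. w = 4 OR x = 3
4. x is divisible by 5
Yes

Take x = 0, y = -1, z = -1, w = 4. Substituting into each constraint:
  (1) 0 - 3(-1) + 2(-1) - 3(4) = -11 ✓
  (2) 0 = 2 × 0, remainder 0 ✓
  (3) w = 4, target 4 ✓ (first branch holds)
  (4) 0 = 5 × 0, remainder 0 ✓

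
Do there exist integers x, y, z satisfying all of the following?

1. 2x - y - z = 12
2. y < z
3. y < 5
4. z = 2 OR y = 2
Yes

Take x = 9, y = 2, z = 4. Substituting into each constraint:
  (1) 2(9) + (-2) + (-4) = 12 ✓
  (2) 2 < 4 ✓
  (3) 2 < 5 ✓
  (4) y = 2, target 2 ✓ (second branch holds)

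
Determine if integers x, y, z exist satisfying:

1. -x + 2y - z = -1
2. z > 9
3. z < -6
No

A contradictory subset is {z > 9, z < -6}. No integer assignment can satisfy these jointly:

  - z > 9: bounds one variable relative to a constant
  - z < -6: bounds one variable relative to a constant

Direct contradiction: the bounds on z require z ≥ 10 and z ≤ -7 simultaneously, which is empty.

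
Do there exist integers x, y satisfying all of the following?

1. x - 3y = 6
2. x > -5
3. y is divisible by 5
Yes

Take x = 6, y = 0. Substituting into each constraint:
  (1) 6 - 3(0) = 6 ✓
  (2) 6 > -5 ✓
  (3) 0 = 5 × 0, remainder 0 ✓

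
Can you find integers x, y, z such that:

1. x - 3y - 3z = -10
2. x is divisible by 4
Yes

Take x = 8, y = 8, z = -2. Substituting into each constraint:
  (1) 8 - 3(8) - 3(-2) = -10 ✓
  (2) 8 = 4 × 2, remainder 0 ✓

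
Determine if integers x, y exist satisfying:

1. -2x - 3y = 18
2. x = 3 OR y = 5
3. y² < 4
No

The full constraint system is jointly infeasible over the integers. Each constraint and what it forces:

  - -2x - 3y = 18: is a linear equation tying the variables together
  - x = 3 OR y = 5: forces a choice: either x = 3 or y = 5
  - y² < 4: restricts y to |y| ≤ 1

Split on the disjunction (x = 3 OR y = 5):
  • If x = 3: the equation forces y = -8, but y² < 4 requires |y| ≤ 1.
  • If y = 5: this contradicts y² < 4, which requires |y| ≤ 1.
Both branches are infeasible, so the system has no integer solution.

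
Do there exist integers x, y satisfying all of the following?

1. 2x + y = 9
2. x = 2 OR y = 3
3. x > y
No

The full constraint system is jointly infeasible over the integers. Each constraint and what it forces:

  - 2x + y = 9: is a linear equation tying the variables together
  - x = 2 OR y = 3: forces a choice: either x = 2 or y = 3
  - x > y: bounds one variable relative to another variable

Split on the disjunction (x = 2 OR y = 3):
  • If x = 2: the equation forces y = 5, giving (x, y) = (2, 5), which violates x > y.
  • If y = 3: the equation forces x = 3, giving (y, x) = (3, 3), which violates x > y.
Both branches are infeasible, so the system has no integer solution.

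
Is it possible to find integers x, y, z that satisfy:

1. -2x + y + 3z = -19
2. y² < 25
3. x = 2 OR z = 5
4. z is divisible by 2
Yes

Take x = 2, y = -3, z = -4. Substituting into each constraint:
  (1) -2(2) + (-3) + 3(-4) = -19 ✓
  (2) y² = (-3)² = 9, and 9 < 25 ✓
  (3) x = 2, target 2 ✓ (first branch holds)
  (4) -4 = 2 × -2, remainder 0 ✓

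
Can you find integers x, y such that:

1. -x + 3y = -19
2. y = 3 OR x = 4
Yes

Take x = 4, y = -5. Substituting into each constraint:
  (1) (-4) + 3(-5) = -19 ✓
  (2) x = 4, target 4 ✓ (second branch holds)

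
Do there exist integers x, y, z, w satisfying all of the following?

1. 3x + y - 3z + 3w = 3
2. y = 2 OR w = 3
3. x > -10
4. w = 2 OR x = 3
Yes

Take x = 3, y = 3, z = 6, w = 3. Substituting into each constraint:
  (1) 3(3) + 3 - 3(6) + 3(3) = 3 ✓
  (2) w = 3, target 3 ✓ (second branch holds)
  (3) 3 > -10 ✓
  (4) x = 3, target 3 ✓ (second branch holds)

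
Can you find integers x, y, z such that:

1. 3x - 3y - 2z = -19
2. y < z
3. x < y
Yes

Take x = 0, y = 1, z = 8. Substituting into each constraint:
  (1) 3(0) - 3(1) - 2(8) = -19 ✓
  (2) 1 < 8 ✓
  (3) 0 < 1 ✓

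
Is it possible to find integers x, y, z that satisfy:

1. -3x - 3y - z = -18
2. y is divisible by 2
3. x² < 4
Yes

Take x = 0, y = 0, z = 18. Substituting into each constraint:
  (1) -3(0) - 3(0) + (-18) = -18 ✓
  (2) 0 = 2 × 0, remainder 0 ✓
  (3) x² = (0)² = 0, and 0 < 4 ✓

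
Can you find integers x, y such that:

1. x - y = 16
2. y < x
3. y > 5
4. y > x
No

A contradictory subset is {y < x, y > x}. No integer assignment can satisfy these jointly:

  - y < x: bounds one variable relative to another variable
  - y > x: bounds one variable relative to another variable

Direct contradiction: x > y and y > x cannot both hold.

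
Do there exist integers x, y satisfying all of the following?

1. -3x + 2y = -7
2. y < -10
Yes

Take x = -5, y = -11. Substituting into each constraint:
  (1) -3(-5) + 2(-11) = -7 ✓
  (2) -11 < -10 ✓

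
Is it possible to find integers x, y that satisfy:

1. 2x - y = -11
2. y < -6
Yes

Take x = -9, y = -7. Substituting into each constraint:
  (1) 2(-9) + 7 = -11 ✓
  (2) -7 < -6 ✓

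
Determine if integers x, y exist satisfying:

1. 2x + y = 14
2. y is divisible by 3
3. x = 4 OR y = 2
Yes

Take x = 4, y = 6. Substituting into each constraint:
  (1) 2(4) + 6 = 14 ✓
  (2) 6 = 3 × 2, remainder 0 ✓
  (3) x = 4, target 4 ✓ (first branch holds)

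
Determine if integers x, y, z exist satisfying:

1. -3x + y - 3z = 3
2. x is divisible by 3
Yes

Take x = 0, y = 3, z = 0. Substituting into each constraint:
  (1) -3(0) + 3 - 3(0) = 3 ✓
  (2) 0 = 3 × 0, remainder 0 ✓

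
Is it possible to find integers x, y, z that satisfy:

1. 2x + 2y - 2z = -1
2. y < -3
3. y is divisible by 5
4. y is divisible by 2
No

Even the single constraint (2x + 2y - 2z = -1) is infeasible over the integers.

  - 2x + 2y - 2z = -1: every term on the left is divisible by 2, so the LHS ≡ 0 (mod 2), but the RHS -1 is not — no integer solution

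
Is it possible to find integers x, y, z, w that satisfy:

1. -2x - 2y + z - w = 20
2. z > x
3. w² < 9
Yes

Take x = -19, y = 0, z = -18, w = 0. Substituting into each constraint:
  (1) -2(-19) - 2(0) + (-18) + 0 = 20 ✓
  (2) -18 > -19 ✓
  (3) w² = (0)² = 0, and 0 < 9 ✓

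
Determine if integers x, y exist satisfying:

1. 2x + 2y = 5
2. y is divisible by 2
No

Even the single constraint (2x + 2y = 5) is infeasible over the integers.

  - 2x + 2y = 5: every term on the left is divisible by 2, so the LHS ≡ 0 (mod 2), but the RHS 5 is not — no integer solution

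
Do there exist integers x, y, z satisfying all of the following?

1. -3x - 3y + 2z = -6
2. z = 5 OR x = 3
Yes

Take x = 3, y = 3, z = 6. Substituting into each constraint:
  (1) -3(3) - 3(3) + 2(6) = -6 ✓
  (2) x = 3, target 3 ✓ (second branch holds)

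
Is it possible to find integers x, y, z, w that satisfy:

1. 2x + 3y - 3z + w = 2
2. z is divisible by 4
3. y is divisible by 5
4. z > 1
Yes

Take x = 7, y = 0, z = 4, w = 0. Substituting into each constraint:
  (1) 2(7) + 3(0) - 3(4) + 0 = 2 ✓
  (2) 4 = 4 × 1, remainder 0 ✓
  (3) 0 = 5 × 0, remainder 0 ✓
  (4) 4 > 1 ✓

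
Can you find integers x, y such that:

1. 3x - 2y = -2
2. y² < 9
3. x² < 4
Yes

Take x = 0, y = 1. Substituting into each constraint:
  (1) 3(0) - 2(1) = -2 ✓
  (2) y² = (1)² = 1, and 1 < 9 ✓
  (3) x² = (0)² = 0, and 0 < 4 ✓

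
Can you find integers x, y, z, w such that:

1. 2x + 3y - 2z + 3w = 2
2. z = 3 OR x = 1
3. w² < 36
Yes

Take x = 1, y = 0, z = 0, w = 0. Substituting into each constraint:
  (1) 2(1) + 3(0) - 2(0) + 3(0) = 2 ✓
  (2) x = 1, target 1 ✓ (second branch holds)
  (3) w² = (0)² = 0, and 0 < 36 ✓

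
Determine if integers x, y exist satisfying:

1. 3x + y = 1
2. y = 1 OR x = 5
Yes

Take x = 0, y = 1. Substituting into each constraint:
  (1) 3(0) + 1 = 1 ✓
  (2) y = 1, target 1 ✓ (first branch holds)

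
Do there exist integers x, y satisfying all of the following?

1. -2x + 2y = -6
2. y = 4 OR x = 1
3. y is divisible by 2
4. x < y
No

A contradictory subset is {-2x + 2y = -6, x < y}. No integer assignment can satisfy these jointly:

  - -2x + 2y = -6: is a linear equation tying the variables together
  - x < y: bounds one variable relative to another variable

From the equation, x − y = 3, i.e. y − x = -3; but y > x requires y − x ≥ 1. Contradiction.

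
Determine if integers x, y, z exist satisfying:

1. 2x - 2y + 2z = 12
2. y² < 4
Yes

Take x = 0, y = 0, z = 6. Substituting into each constraint:
  (1) 2(0) - 2(0) + 2(6) = 12 ✓
  (2) y² = (0)² = 0, and 0 < 4 ✓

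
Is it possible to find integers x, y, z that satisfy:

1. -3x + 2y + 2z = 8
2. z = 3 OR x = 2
Yes

Take x = 0, y = 1, z = 3. Substituting into each constraint:
  (1) -3(0) + 2(1) + 2(3) = 8 ✓
  (2) z = 3, target 3 ✓ (first branch holds)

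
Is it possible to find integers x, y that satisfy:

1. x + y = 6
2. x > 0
Yes

Take x = 1, y = 5. Substituting into each constraint:
  (1) 1 + 5 = 6 ✓
  (2) 1 > 0 ✓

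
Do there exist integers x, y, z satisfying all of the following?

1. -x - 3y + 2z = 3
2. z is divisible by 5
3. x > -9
Yes

Take x = 0, y = -1, z = 0. Substituting into each constraint:
  (1) 0 - 3(-1) + 2(0) = 3 ✓
  (2) 0 = 5 × 0, remainder 0 ✓
  (3) 0 > -9 ✓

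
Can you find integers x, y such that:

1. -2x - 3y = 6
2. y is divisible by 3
Yes

Take x = -3, y = 0. Substituting into each constraint:
  (1) -2(-3) - 3(0) = 6 ✓
  (2) 0 = 3 × 0, remainder 0 ✓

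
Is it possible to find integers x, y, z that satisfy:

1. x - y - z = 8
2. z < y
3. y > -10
Yes

Take x = 9, y = 1, z = 0. Substituting into each constraint:
  (1) 9 + (-1) + 0 = 8 ✓
  (2) 0 < 1 ✓
  (3) 1 > -10 ✓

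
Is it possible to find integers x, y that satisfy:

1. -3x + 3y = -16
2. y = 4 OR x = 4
No

Even the single constraint (-3x + 3y = -16) is infeasible over the integers.

  - -3x + 3y = -16: every term on the left is divisible by 3, so the LHS ≡ 0 (mod 3), but the RHS -16 is not — no integer solution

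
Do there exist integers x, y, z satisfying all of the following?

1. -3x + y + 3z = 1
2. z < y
Yes

Take x = 0, y = 1, z = 0. Substituting into each constraint:
  (1) -3(0) + 1 + 3(0) = 1 ✓
  (2) 0 < 1 ✓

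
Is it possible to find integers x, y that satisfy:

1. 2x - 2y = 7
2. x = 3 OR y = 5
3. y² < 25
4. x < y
No

Even the single constraint (2x - 2y = 7) is infeasible over the integers.

  - 2x - 2y = 7: every term on the left is divisible by 2, so the LHS ≡ 0 (mod 2), but the RHS 7 is not — no integer solution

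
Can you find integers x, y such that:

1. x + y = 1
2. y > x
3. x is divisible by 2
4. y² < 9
Yes

Take x = 0, y = 1. Substituting into each constraint:
  (1) 0 + 1 = 1 ✓
  (2) 1 > 0 ✓
  (3) 0 = 2 × 0, remainder 0 ✓
  (4) y² = (1)² = 1, and 1 < 9 ✓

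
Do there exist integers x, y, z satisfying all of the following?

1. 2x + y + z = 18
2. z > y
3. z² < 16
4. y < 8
Yes

Take x = 8, y = 0, z = 2. Substituting into each constraint:
  (1) 2(8) + 0 + 2 = 18 ✓
  (2) 2 > 0 ✓
  (3) z² = (2)² = 4, and 4 < 16 ✓
  (4) 0 < 8 ✓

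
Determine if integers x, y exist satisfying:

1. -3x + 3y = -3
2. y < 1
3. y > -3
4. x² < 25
Yes

Take x = 0, y = -1. Substituting into each constraint:
  (1) -3(0) + 3(-1) = -3 ✓
  (2) -1 < 1 ✓
  (3) -1 > -3 ✓
  (4) x² = (0)² = 0, and 0 < 25 ✓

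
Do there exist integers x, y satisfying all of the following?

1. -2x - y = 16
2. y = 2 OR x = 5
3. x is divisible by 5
Yes

Take x = 5, y = -26. Substituting into each constraint:
  (1) -2(5) + 26 = 16 ✓
  (2) x = 5, target 5 ✓ (second branch holds)
  (3) 5 = 5 × 1, remainder 0 ✓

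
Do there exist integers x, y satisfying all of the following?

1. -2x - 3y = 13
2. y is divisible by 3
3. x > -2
Yes

Take x = 7, y = -9. Substituting into each constraint:
  (1) -2(7) - 3(-9) = 13 ✓
  (2) -9 = 3 × -3, remainder 0 ✓
  (3) 7 > -2 ✓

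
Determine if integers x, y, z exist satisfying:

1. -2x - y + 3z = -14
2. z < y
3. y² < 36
Yes

Take x = 4, y = 0, z = -2. Substituting into each constraint:
  (1) -2(4) + 0 + 3(-2) = -14 ✓
  (2) -2 < 0 ✓
  (3) y² = (0)² = 0, and 0 < 36 ✓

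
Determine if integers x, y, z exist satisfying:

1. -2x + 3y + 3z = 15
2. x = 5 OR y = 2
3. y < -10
No

The full constraint system is jointly infeasible over the integers. Each constraint and what it forces:

  - -2x + 3y + 3z = 15: is a linear equation tying the variables together
  - x = 5 OR y = 2: forces a choice: either x = 5 or y = 2
  - y < -10: bounds one variable relative to a constant

Split on the disjunction (x = 5 OR y = 2):
  • If x = 5: with x = 5, every remaining term of the linear equation is divisible by 3, so the left side is ≡ 0 (mod 3); but the right side 25 ≡ 1 (mod 3). No integers can satisfy it.
  • If y = 2: this contradicts the bound y ≤ -11.
Both branches are infeasible, so the system has no integer solution.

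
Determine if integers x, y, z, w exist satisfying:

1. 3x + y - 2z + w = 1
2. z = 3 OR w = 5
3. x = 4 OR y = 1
Yes

Take x = 2, y = 1, z = 3, w = 0. Substituting into each constraint:
  (1) 3(2) + 1 - 2(3) + 0 = 1 ✓
  (2) z = 3, target 3 ✓ (first branch holds)
  (3) y = 1, target 1 ✓ (second branch holds)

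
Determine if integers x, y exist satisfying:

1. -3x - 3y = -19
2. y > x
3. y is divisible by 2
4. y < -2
No

Even the single constraint (-3x - 3y = -19) is infeasible over the integers.

  - -3x - 3y = -19: every term on the left is divisible by 3, so the LHS ≡ 0 (mod 3), but the RHS -19 is not — no integer solution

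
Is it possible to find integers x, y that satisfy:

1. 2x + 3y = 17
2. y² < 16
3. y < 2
Yes

Take x = 7, y = 1. Substituting into each constraint:
  (1) 2(7) + 3(1) = 17 ✓
  (2) y² = (1)² = 1, and 1 < 16 ✓
  (3) 1 < 2 ✓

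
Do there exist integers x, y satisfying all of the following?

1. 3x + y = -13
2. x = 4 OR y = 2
Yes

Take x = 4, y = -25. Substituting into each constraint:
  (1) 3(4) + (-25) = -13 ✓
  (2) x = 4, target 4 ✓ (first branch holds)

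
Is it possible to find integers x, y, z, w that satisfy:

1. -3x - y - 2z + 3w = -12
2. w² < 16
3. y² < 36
Yes

Take x = 0, y = 0, z = 6, w = 0. Substituting into each constraint:
  (1) -3(0) + 0 - 2(6) + 3(0) = -12 ✓
  (2) w² = (0)² = 0, and 0 < 16 ✓
  (3) y² = (0)² = 0, and 0 < 36 ✓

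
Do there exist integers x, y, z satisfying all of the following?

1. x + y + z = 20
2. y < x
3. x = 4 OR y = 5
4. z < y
Yes

Take x = 11, y = 5, z = 4. Substituting into each constraint:
  (1) 11 + 5 + 4 = 20 ✓
  (2) 5 < 11 ✓
  (3) y = 5, target 5 ✓ (second branch holds)
  (4) 4 < 5 ✓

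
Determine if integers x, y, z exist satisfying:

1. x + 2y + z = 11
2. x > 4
Yes

Take x = 5, y = 0, z = 6. Substituting into each constraint:
  (1) 5 + 2(0) + 6 = 11 ✓
  (2) 5 > 4 ✓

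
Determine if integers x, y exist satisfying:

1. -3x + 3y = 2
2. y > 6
No

Even the single constraint (-3x + 3y = 2) is infeasible over the integers.

  - -3x + 3y = 2: every term on the left is divisible by 3, so the LHS ≡ 0 (mod 3), but the RHS 2 is not — no integer solution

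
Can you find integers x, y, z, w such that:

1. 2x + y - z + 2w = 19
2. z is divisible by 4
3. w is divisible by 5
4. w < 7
Yes

Take x = 0, y = 19, z = 0, w = 0. Substituting into each constraint:
  (1) 2(0) + 19 + 0 + 2(0) = 19 ✓
  (2) 0 = 4 × 0, remainder 0 ✓
  (3) 0 = 5 × 0, remainder 0 ✓
  (4) 0 < 7 ✓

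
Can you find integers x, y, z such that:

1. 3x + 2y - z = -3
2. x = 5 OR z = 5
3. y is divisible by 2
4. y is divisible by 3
Yes

Take x = 5, y = 0, z = 18. Substituting into each constraint:
  (1) 3(5) + 2(0) + (-18) = -3 ✓
  (2) x = 5, target 5 ✓ (first branch holds)
  (3) 0 = 2 × 0, remainder 0 ✓
  (4) 0 = 3 × 0, remainder 0 ✓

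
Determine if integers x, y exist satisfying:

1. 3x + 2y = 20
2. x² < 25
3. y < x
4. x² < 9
No

A contradictory subset is {3x + 2y = 20, y < x, x² < 9}. No integer assignment can satisfy these jointly:

  - 3x + 2y = 20: is a linear equation tying the variables together
  - y < x: bounds one variable relative to another variable
  - x² < 9: restricts x to |x| ≤ 2

Propagating the comparison: y < x and x ≤ 2 give y ≤ 1. Range argument: with x ∈ [-2, 2], y ∈ [−∞, 1], the left side of the equation is at most 8, but the right side is 20 > 8. No integer solution exists.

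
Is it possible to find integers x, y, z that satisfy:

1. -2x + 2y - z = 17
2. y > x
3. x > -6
Yes

Take x = -1, y = 0, z = -15. Substituting into each constraint:
  (1) -2(-1) + 2(0) + 15 = 17 ✓
  (2) 0 > -1 ✓
  (3) -1 > -6 ✓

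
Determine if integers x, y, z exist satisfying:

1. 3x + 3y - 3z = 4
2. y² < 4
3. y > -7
No

Even the single constraint (3x + 3y - 3z = 4) is infeasible over the integers.

  - 3x + 3y - 3z = 4: every term on the left is divisible by 3, so the LHS ≡ 0 (mod 3), but the RHS 4 is not — no integer solution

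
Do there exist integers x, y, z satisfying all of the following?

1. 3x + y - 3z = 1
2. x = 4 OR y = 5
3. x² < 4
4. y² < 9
No

A contradictory subset is {x = 4 OR y = 5, x² < 4, y² < 9}. No integer assignment can satisfy these jointly:

  - x = 4 OR y = 5: forces a choice: either x = 4 or y = 5
  - x² < 4: restricts x to |x| ≤ 1
  - y² < 9: restricts y to |y| ≤ 2

Split on the disjunction (x = 4 OR y = 5):
  • If x = 4: this contradicts x² < 4, which requires |x| ≤ 1.
  • If y = 5: this contradicts y² < 9, which requires |y| ≤ 2.
Both branches are infeasible, so the system has no integer solution.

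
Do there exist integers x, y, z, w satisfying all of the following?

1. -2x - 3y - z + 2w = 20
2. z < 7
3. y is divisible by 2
Yes

Take x = 0, y = 0, z = -20, w = 0. Substituting into each constraint:
  (1) -2(0) - 3(0) + 20 + 2(0) = 20 ✓
  (2) -20 < 7 ✓
  (3) 0 = 2 × 0, remainder 0 ✓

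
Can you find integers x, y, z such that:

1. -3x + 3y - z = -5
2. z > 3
Yes

Take x = 0, y = 0, z = 5. Substituting into each constraint:
  (1) -3(0) + 3(0) + (-5) = -5 ✓
  (2) 5 > 3 ✓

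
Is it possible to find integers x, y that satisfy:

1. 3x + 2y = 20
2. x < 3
Yes

Take x = 0, y = 10. Substituting into each constraint:
  (1) 3(0) + 2(10) = 20 ✓
  (2) 0 < 3 ✓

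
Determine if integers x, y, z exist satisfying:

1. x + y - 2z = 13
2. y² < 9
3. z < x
Yes

Take x = -11, y = 0, z = -12. Substituting into each constraint:
  (1) (-11) + 0 - 2(-12) = 13 ✓
  (2) y² = (0)² = 0, and 0 < 9 ✓
  (3) -12 < -11 ✓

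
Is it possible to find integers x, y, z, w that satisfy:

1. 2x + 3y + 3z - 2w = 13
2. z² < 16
Yes

Take x = 0, y = 0, z = 1, w = -5. Substituting into each constraint:
  (1) 2(0) + 3(0) + 3(1) - 2(-5) = 13 ✓
  (2) z² = (1)² = 1, and 1 < 16 ✓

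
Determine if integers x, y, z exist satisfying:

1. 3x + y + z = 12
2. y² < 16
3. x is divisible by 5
Yes

Take x = 0, y = 0, z = 12. Substituting into each constraint:
  (1) 3(0) + 0 + 12 = 12 ✓
  (2) y² = (0)² = 0, and 0 < 16 ✓
  (3) 0 = 5 × 0, remainder 0 ✓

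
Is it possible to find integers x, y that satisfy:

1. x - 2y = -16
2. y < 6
Yes

Take x = -6, y = 5. Substituting into each constraint:
  (1) (-6) - 2(5) = -16 ✓
  (2) 5 < 6 ✓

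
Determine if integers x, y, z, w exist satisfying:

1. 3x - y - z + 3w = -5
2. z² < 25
Yes

Take x = 0, y = 5, z = 0, w = 0. Substituting into each constraint:
  (1) 3(0) + (-5) + 0 + 3(0) = -5 ✓
  (2) z² = (0)² = 0, and 0 < 25 ✓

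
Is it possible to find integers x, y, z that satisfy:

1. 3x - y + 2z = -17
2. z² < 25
Yes

Take x = 0, y = 17, z = 0. Substituting into each constraint:
  (1) 3(0) + (-17) + 2(0) = -17 ✓
  (2) z² = (0)² = 0, and 0 < 25 ✓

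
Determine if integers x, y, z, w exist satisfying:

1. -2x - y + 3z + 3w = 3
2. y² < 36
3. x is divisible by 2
Yes

Take x = 0, y = 0, z = 1, w = 0. Substituting into each constraint:
  (1) -2(0) + 0 + 3(1) + 3(0) = 3 ✓
  (2) y² = (0)² = 0, and 0 < 36 ✓
  (3) 0 = 2 × 0, remainder 0 ✓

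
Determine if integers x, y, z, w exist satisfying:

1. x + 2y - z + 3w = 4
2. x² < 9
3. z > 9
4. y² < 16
Yes

Take x = 2, y = 0, z = 10, w = 4. Substituting into each constraint:
  (1) 2 + 2(0) + (-10) + 3(4) = 4 ✓
  (2) x² = (2)² = 4, and 4 < 9 ✓
  (3) 10 > 9 ✓
  (4) y² = (0)² = 0, and 0 < 16 ✓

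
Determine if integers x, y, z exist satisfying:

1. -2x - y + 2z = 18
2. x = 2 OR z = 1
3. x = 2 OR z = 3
Yes

Take x = 2, y = -22, z = 0. Substituting into each constraint:
  (1) -2(2) + 22 + 2(0) = 18 ✓
  (2) x = 2, target 2 ✓ (first branch holds)
  (3) x = 2, target 2 ✓ (first branch holds)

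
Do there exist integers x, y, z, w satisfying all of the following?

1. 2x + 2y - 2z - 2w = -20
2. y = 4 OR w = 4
Yes

Take x = 0, y = 0, z = 6, w = 4. Substituting into each constraint:
  (1) 2(0) + 2(0) - 2(6) - 2(4) = -20 ✓
  (2) w = 4, target 4 ✓ (second branch holds)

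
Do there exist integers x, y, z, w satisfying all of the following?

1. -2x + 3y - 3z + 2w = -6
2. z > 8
Yes

Take x = 0, y = 0, z = 10, w = 12. Substituting into each constraint:
  (1) -2(0) + 3(0) - 3(10) + 2(12) = -6 ✓
  (2) 10 > 8 ✓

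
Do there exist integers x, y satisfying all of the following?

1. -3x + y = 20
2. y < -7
Yes

Take x = -10, y = -10. Substituting into each constraint:
  (1) -3(-10) + (-10) = 20 ✓
  (2) -10 < -7 ✓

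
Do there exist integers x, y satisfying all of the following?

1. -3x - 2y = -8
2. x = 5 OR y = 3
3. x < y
No

The full constraint system is jointly infeasible over the integers. Each constraint and what it forces:

  - -3x - 2y = -8: is a linear equation tying the variables together
  - x = 5 OR y = 3: forces a choice: either x = 5 or y = 3
  - x < y: bounds one variable relative to another variable

Split on the disjunction (x = 5 OR y = 3):
  • If x = 5: with x = 5, every remaining term of the linear equation is divisible by 2, so the left side is ≡ 0 (mod 2); but the right side 7 ≡ 1 (mod 2). No integers can satisfy it.
  • If y = 3: with y = 3, every remaining term of the linear equation is divisible by 3, so the left side is ≡ 0 (mod 3); but the right side -2 ≡ 1 (mod 3). No integers can satisfy it.
Both branches are infeasible, so the system has no integer solution.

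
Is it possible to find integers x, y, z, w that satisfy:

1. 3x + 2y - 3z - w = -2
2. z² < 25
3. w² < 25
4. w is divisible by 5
Yes

Take x = 0, y = -1, z = 0, w = 0. Substituting into each constraint:
  (1) 3(0) + 2(-1) - 3(0) + 0 = -2 ✓
  (2) z² = (0)² = 0, and 0 < 25 ✓
  (3) w² = (0)² = 0, and 0 < 25 ✓
  (4) 0 = 5 × 0, remainder 0 ✓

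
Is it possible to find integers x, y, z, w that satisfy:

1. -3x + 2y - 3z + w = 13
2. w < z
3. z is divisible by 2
Yes

Take x = -4, y = 1, z = 0, w = -1. Substituting into each constraint:
  (1) -3(-4) + 2(1) - 3(0) + (-1) = 13 ✓
  (2) -1 < 0 ✓
  (3) 0 = 2 × 0, remainder 0 ✓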